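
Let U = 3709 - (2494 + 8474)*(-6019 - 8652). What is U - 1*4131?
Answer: 160911106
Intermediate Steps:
U = 160915237 (U = 3709 - 10968*(-14671) = 3709 - 1*(-160911528) = 3709 + 160911528 = 160915237)
U - 1*4131 = 160915237 - 1*4131 = 160915237 - 4131 = 160911106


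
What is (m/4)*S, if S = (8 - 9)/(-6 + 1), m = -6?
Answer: -3/10 ≈ -0.30000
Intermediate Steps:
S = ⅕ (S = -1/(-5) = -1*(-⅕) = ⅕ ≈ 0.20000)
(m/4)*S = (-6/4)*(⅕) = ((¼)*(-6))*(⅕) = -3/2*⅕ = -3/10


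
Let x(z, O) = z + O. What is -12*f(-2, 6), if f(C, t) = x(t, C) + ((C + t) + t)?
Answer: -168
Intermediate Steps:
x(z, O) = O + z
f(C, t) = 2*C + 3*t (f(C, t) = (C + t) + ((C + t) + t) = (C + t) + (C + 2*t) = 2*C + 3*t)
-12*f(-2, 6) = -12*(2*(-2) + 3*6) = -12*(-4 + 18) = -12*14 = -168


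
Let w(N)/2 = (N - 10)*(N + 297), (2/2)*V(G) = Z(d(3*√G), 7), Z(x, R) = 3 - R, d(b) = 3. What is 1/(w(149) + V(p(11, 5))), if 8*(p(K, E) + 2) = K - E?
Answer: 1/123984 ≈ 8.0656e-6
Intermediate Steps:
p(K, E) = -2 - E/8 + K/8 (p(K, E) = -2 + (K - E)/8 = -2 + (-E/8 + K/8) = -2 - E/8 + K/8)
V(G) = -4 (V(G) = 3 - 1*7 = 3 - 7 = -4)
w(N) = 2*(-10 + N)*(297 + N) (w(N) = 2*((N - 10)*(N + 297)) = 2*((-10 + N)*(297 + N)) = 2*(-10 + N)*(297 + N))
1/(w(149) + V(p(11, 5))) = 1/((-5940 + 2*149² + 574*149) - 4) = 1/((-5940 + 2*22201 + 85526) - 4) = 1/((-5940 + 44402 + 85526) - 4) = 1/(123988 - 4) = 1/123984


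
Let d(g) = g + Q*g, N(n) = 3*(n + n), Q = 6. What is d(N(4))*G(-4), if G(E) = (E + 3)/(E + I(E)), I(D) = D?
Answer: 21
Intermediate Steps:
G(E) = (3 + E)/(2*E) (G(E) = (E + 3)/(E + E) = (3 + E)/((2*E)) = (3 + E)*(1/(2*E)) = (3 + E)/(2*E))
N(n) = 6*n (N(n) = 3*(2*n) = 6*n)
d(g) = 7*g (d(g) = g + 6*g = 7*g)
d(N(4))*G(-4) = (7*(6*4))*((½)*(3 - 4)/(-4)) = (7*24)*((½)*(-¼)*(-1)) = 168*(⅛) = 21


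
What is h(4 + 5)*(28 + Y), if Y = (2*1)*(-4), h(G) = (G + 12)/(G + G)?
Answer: 70/3 ≈ 23.333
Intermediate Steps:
h(G) = (12 + G)/(2*G) (h(G) = (12 + G)/((2*G)) = (12 + G)*(1/(2*G)) = (12 + G)/(2*G))
Y = -8 (Y = 2*(-4) = -8)
h(4 + 5)*(28 + Y) = ((12 + (4 + 5))/(2*(4 + 5)))*(28 - 8) = ((½)*(12 + 9)/9)*20 = ((½)*(⅑)*21)*20 = (7/6)*20 = 70/3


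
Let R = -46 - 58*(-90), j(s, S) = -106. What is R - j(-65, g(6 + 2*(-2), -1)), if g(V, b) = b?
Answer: 5280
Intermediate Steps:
R = 5174 (R = -46 + 5220 = 5174)
R - j(-65, g(6 + 2*(-2), -1)) = 5174 - 1*(-106) = 5174 + 106 = 5280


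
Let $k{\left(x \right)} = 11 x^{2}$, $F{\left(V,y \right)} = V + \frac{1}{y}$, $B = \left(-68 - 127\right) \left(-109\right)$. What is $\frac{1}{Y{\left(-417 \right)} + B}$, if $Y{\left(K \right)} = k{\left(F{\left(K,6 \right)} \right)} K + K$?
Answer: $- \frac{12}{9563646473} \approx -1.2548 \cdot 10^{-9}$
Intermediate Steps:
$B = 21255$ ($B = \left(-195\right) \left(-109\right) = 21255$)
$Y{\left(K \right)} = K + 11 K \left(\frac{1}{6} + K\right)^{2}$ ($Y{\left(K \right)} = 11 \left(K + \frac{1}{6}\right)^{2} K + K = 11 \left(\frac{1}{6} + K\right)^{2} K + K = 11 K \left(\frac{1}{6} + K\right)^{2} + K = K + 11 K \left(\frac{1}{6} + K\right)^{2}$)
$\frac{1}{Y{\left(-417 \right)} + B} = \frac{1}{\frac{1}{36} \left(-417\right) \left(36 + 11 \left(1 + 6 \left(-417\right)\right)^{2}\right) + 21255} = \frac{1}{\frac{1}{36} \left(-417\right) \left(36 + 11 \left(1 - 2502\right)^{2}\right) + 21255} = \frac{1}{\frac{1}{36} \left(-417\right) \left(36 + 11 \left(-2501\right)^{2}\right) + 21255} = \frac{1}{\frac{1}{36} \left(-417\right) \left(36 + 11 \cdot 6255001\right) + 21255} = \frac{1}{\frac{1}{36} \left(-417\right) \left(36 + 68805011\right) + 21255} = \frac{1}{\frac{1}{36} \left(-417\right) 68805047 + 21255} = \frac{1}{- \frac{9563901533}{12} + 21255} = \frac{1}{- \frac{9563646473}{12}} = - \frac{12}{9563646473}$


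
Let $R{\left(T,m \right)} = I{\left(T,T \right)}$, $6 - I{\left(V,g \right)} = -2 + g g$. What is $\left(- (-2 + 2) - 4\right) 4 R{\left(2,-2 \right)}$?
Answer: $-64$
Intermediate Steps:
$I{\left(V,g \right)} = 8 - g^{2}$ ($I{\left(V,g \right)} = 6 - \left(-2 + g g\right) = 6 - \left(-2 + g^{2}\right) = 8 - g^{2}$)
$R{\left(T,m \right)} = 8 - T^{2}$
$\left(- (-2 + 2) - 4\right) 4 R{\left(2,-2 \right)} = \left(- (-2 + 2) - 4\right) 4 \left(8 - 2^{2}\right) = \left(\left(-1\right) 0 - 4\right) 4 \left(8 - 4\right) = \left(0 - 4\right) 4 \left(8 - 4\right) = - 4 \cdot 4 \cdot 4 = \left(-4\right) 16 = -64$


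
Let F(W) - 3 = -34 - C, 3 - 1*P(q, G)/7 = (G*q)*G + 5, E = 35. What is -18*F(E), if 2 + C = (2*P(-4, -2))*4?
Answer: 14634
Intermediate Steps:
P(q, G) = -14 - 7*q*G**2 (P(q, G) = 21 - 7*((G*q)*G + 5) = 21 - 7*(q*G**2 + 5) = 21 - 7*(5 + q*G**2) = 21 + (-35 - 7*q*G**2) = -14 - 7*q*G**2)
C = 782 (C = -2 + (2*(-14 - 7*(-4)*(-2)**2))*4 = -2 + (2*(-14 - 7*(-4)*4))*4 = -2 + (2*(-14 + 112))*4 = -2 + (2*98)*4 = -2 + 196*4 = -2 + 784 = 782)
F(W) = -813 (F(W) = 3 + (-34 - 1*782) = 3 + (-34 - 782) = 3 - 816 = -813)
-18*F(E) = -18*(-813) = 14634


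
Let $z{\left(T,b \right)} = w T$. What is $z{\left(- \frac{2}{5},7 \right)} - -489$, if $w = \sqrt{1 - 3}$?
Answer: $489 - \frac{2 i \sqrt{2}}{5} \approx 489.0 - 0.56569 i$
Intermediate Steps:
$w = i \sqrt{2}$ ($w = \sqrt{-2} = i \sqrt{2} \approx 1.4142 i$)
$z{\left(T,b \right)} = i T \sqrt{2}$ ($z{\left(T,b \right)} = i \sqrt{2} T = i T \sqrt{2}$)
$z{\left(- \frac{2}{5},7 \right)} - -489 = i \left(- \frac{2}{5}\right) \sqrt{2} - -489 = i \left(\left(-2\right) \frac{1}{5}\right) \sqrt{2} + 489 = i \left(- \frac{2}{5}\right) \sqrt{2} + 489 = - \frac{2 i \sqrt{2}}{5} + 489 = 489 - \frac{2 i \sqrt{2}}{5}$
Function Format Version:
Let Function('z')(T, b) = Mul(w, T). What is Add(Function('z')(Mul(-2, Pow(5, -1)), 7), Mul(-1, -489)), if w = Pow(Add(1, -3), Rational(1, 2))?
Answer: Add(489, Mul(Rational(-2, 5), I, Pow(2, Rational(1, 2)))) ≈ Add(489.00, Mul(-0.56569, I))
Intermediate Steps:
w = Mul(I, Pow(2, Rational(1, 2))) (w = Pow(-2, Rational(1, 2)) = Mul(I, Pow(2, Rational(1, 2))) ≈ Mul(1.4142, I))
Function('z')(T, b) = Mul(I, T, Pow(2, Rational(1, 2))) (Function('z')(T, b) = Mul(Mul(I, Pow(2, Rational(1, 2))), T) = Mul(I, T, Pow(2, Rational(1, 2))))
Add(Function('z')(Mul(-2, Pow(5, -1)), 7), Mul(-1, -489)) = Add(Mul(I, Mul(-2, Pow(5, -1)), Pow(2, Rational(1, 2))), Mul(-1, -489)) = Add(Mul(I, Mul(-2, Rational(1, 5)), Pow(2, Rational(1, 2))), 489) = Add(Mul(I, Rational(-2, 5), Pow(2, Rational(1, 2))), 489) = Add(Mul(Rational(-2, 5), I, Pow(2, Rational(1, 2))), 489) = Add(489, Mul(Rational(-2, 5), I, Pow(2, Rational(1, 2))))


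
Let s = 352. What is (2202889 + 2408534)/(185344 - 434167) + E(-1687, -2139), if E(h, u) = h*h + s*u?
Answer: 173597376440/82941 ≈ 2.0930e+6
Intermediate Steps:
E(h, u) = h**2 + 352*u (E(h, u) = h*h + 352*u = h**2 + 352*u)
(2202889 + 2408534)/(185344 - 434167) + E(-1687, -2139) = (2202889 + 2408534)/(185344 - 434167) + ((-1687)**2 + 352*(-2139)) = 4611423/(-248823) + (2845969 - 752928) = 4611423*(-1/248823) + 2093041 = -1537141/82941 + 2093041 = 173597376440/82941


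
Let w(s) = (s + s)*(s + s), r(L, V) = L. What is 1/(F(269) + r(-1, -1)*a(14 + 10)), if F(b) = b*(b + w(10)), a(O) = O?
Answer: 1/179937 ≈ 5.5575e-6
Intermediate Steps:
w(s) = 4*s² (w(s) = (2*s)*(2*s) = 4*s²)
F(b) = b*(400 + b) (F(b) = b*(b + 4*10²) = b*(b + 4*100) = b*(b + 400) = b*(400 + b))
1/(F(269) + r(-1, -1)*a(14 + 10)) = 1/(269*(400 + 269) - (14 + 10)) = 1/(269*669 - 1*24) = 1/(179961 - 24) = 1/179937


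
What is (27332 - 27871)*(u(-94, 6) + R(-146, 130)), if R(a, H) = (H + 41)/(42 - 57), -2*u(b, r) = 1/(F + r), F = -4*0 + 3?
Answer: 555709/90 ≈ 6174.5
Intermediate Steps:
F = 3 (F = 0 + 3 = 3)
u(b, r) = -1/(2*(3 + r))
R(a, H) = -41/15 - H/15 (R(a, H) = (41 + H)/(-15) = (41 + H)*(-1/15) = -41/15 - H/15)
(27332 - 27871)*(u(-94, 6) + R(-146, 130)) = (27332 - 27871)*(-1/(6 + 2*6) + (-41/15 - 1/15*130)) = -539*(-1/(6 + 12) + (-41/15 - 26/3)) = -539*(-1/18 - 57/5) = -539*(-1031/90) = 555709/90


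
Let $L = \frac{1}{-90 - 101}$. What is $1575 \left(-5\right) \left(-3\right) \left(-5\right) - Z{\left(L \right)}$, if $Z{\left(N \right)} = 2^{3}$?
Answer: $-118133$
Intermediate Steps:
$L = - \frac{1}{191}$ ($L = \frac{1}{-191} = - \frac{1}{191} \approx -0.0052356$)
$Z{\left(N \right)} = 8$
$1575 \left(-5\right) \left(-3\right) \left(-5\right) - Z{\left(L \right)} = 1575 \left(-5\right) \left(-3\right) \left(-5\right) - 8 = 1575 \cdot 15 \left(-5\right) - 8 = 1575 \left(-75\right) - 8 = -118125 - 8 = -118133$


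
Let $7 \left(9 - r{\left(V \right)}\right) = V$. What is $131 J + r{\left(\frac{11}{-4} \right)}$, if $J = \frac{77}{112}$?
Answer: $\frac{11139}{112} \approx 99.455$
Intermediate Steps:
$J = \frac{11}{16}$ ($J = 77 \cdot \frac{1}{112} = \frac{11}{16} \approx 0.6875$)
$r{\left(V \right)} = 9 - \frac{V}{7}$
$131 J + r{\left(\frac{11}{-4} \right)} = 131 \cdot \frac{11}{16} + \left(9 - \frac{11 \frac{1}{-4}}{7}\right) = \frac{1441}{16} + \left(9 - \frac{11 \left(- \frac{1}{4}\right)}{7}\right) = \frac{1441}{16} + \left(9 - - \frac{11}{28}\right) = \frac{1441}{16} + \left(9 + \frac{11}{28}\right) = \frac{1441}{16} + \frac{263}{28} = \frac{11139}{112}$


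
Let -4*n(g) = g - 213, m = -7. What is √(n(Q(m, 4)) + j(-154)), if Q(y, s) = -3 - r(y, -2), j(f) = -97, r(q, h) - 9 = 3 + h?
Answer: 9*I*√2/2 ≈ 6.364*I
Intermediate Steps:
r(q, h) = 12 + h (r(q, h) = 9 + (3 + h) = 12 + h)
Q(y, s) = -13 (Q(y, s) = -3 - (12 - 2) = -3 - 1*10 = -3 - 10 = -13)
n(g) = 213/4 - g/4 (n(g) = -(g - 213)/4 = -(-213 + g)/4 = 213/4 - g/4)
√(n(Q(m, 4)) + j(-154)) = √((213/4 - ¼*(-13)) - 97) = √((213/4 + 13/4) - 97) = √(113/2 - 97) = √(-81/2) = 9*I*√2/2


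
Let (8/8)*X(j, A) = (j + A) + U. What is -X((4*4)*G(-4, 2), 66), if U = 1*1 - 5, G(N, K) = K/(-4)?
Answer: -54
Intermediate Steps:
G(N, K) = -K/4 (G(N, K) = K*(-¼) = -K/4)
U = -4 (U = 1 - 5 = -4)
X(j, A) = -4 + A + j (X(j, A) = (j + A) - 4 = (A + j) - 4 = -4 + A + j)
-X((4*4)*G(-4, 2), 66) = -(-4 + 66 + (4*4)*(-¼*2)) = -(-4 + 66 + 16*(-½)) = -(-4 + 66 - 8) = -1*54 = -54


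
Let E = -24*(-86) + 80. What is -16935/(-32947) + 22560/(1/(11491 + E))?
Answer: 10134681720135/32947 ≈ 3.0761e+8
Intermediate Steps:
E = 2144 (E = 2064 + 80 = 2144)
-16935/(-32947) + 22560/(1/(11491 + E)) = -16935/(-32947) + 22560/(1/(11491 + 2144)) = -16935*(-1/32947) + 22560/(1/13635) = 16935/32947 + 22560/(1/13635) = 16935/32947 + 22560*13635 = 16935/32947 + 307605600 = 10134681720135/32947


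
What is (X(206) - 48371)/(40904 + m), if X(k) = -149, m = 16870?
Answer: -24260/28887 ≈ -0.83982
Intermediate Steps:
(X(206) - 48371)/(40904 + m) = (-149 - 48371)/(40904 + 16870) = -48520/57774 = -48520*1/57774 = -24260/28887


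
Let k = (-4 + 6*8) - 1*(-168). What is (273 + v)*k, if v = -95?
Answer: 37736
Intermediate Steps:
k = 212 (k = (-4 + 48) + 168 = 44 + 168 = 212)
(273 + v)*k = (273 - 95)*212 = 178*212 = 37736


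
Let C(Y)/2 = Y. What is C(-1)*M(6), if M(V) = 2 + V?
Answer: -16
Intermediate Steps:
C(Y) = 2*Y
C(-1)*M(6) = (2*(-1))*(2 + 6) = -2*8 = -16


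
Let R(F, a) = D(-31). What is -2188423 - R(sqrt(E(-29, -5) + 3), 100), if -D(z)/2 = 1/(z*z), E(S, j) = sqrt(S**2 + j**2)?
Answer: -2103074501/961 ≈ -2.1884e+6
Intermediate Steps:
D(z) = -2/z**2 (D(z) = -2/(z*z) = -2/z**2)
R(F, a) = -2/961 (R(F, a) = -2/(-31)**2 = -2*1/961 = -2/961)
-2188423 - R(sqrt(E(-29, -5) + 3), 100) = -2188423 - 1*(-2/961) = -2188423 + 2/961 = -2103074501/961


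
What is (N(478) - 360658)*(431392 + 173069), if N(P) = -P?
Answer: -218292627696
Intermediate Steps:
(N(478) - 360658)*(431392 + 173069) = (-1*478 - 360658)*(431392 + 173069) = (-478 - 360658)*604461 = -361136*604461 = -218292627696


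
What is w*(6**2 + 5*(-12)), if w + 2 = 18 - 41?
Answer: 600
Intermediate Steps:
w = -25 (w = -2 + (18 - 41) = -2 - 23 = -25)
w*(6**2 + 5*(-12)) = -25*(6**2 + 5*(-12)) = -25*(36 - 60) = -25*(-24) = 600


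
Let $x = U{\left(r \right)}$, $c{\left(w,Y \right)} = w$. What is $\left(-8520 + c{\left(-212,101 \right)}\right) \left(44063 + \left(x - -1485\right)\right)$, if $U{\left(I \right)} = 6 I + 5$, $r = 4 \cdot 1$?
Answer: $-397978364$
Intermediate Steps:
$r = 4$
$U{\left(I \right)} = 5 + 6 I$
$x = 29$ ($x = 5 + 6 \cdot 4 = 5 + 24 = 29$)
$\left(-8520 + c{\left(-212,101 \right)}\right) \left(44063 + \left(x - -1485\right)\right) = \left(-8520 - 212\right) \left(44063 + \left(29 - -1485\right)\right) = - 8732 \left(44063 + \left(29 + 1485\right)\right) = - 8732 \left(44063 + 1514\right) = \left(-8732\right) 45577 = -397978364$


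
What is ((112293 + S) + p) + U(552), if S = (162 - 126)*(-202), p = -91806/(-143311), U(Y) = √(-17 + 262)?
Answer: 15050756337/143311 + 7*√5 ≈ 1.0504e+5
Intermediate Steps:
U(Y) = 7*√5 (U(Y) = √245 = 7*√5)
p = 91806/143311 (p = -91806*(-1/143311) = 91806/143311 ≈ 0.64061)
S = -7272 (S = 36*(-202) = -7272)
((112293 + S) + p) + U(552) = ((112293 - 7272) + 91806/143311) + 7*√5 = (105021 + 91806/143311) + 7*√5 = 15050756337/143311 + 7*√5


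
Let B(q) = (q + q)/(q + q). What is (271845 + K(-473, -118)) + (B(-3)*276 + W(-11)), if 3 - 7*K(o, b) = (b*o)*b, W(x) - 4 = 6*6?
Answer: 1213026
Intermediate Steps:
W(x) = 40 (W(x) = 4 + 6*6 = 4 + 36 = 40)
B(q) = 1 (B(q) = (2*q)/((2*q)) = (2*q)*(1/(2*q)) = 1)
K(o, b) = 3/7 - o*b²/7 (K(o, b) = 3/7 - b*o*b/7 = 3/7 - o*b²/7)
(271845 + K(-473, -118)) + (B(-3)*276 + W(-11)) = (271845 + (3/7 - ⅐*(-473)*(-118)²)) + (1*276 + 40) = (271845 + (3/7 - ⅐*(-473)*13924)) + (276 + 40) = (271845 + (3/7 + 6586052/7)) + 316 = (271845 + 940865) + 316 = 1212710 + 316 = 1213026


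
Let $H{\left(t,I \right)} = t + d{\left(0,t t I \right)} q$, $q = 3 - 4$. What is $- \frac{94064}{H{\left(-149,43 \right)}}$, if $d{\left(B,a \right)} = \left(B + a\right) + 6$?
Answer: $\frac{47032}{477399} \approx 0.098517$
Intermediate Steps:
$q = -1$ ($q = 3 - 4 = -1$)
$d{\left(B,a \right)} = 6 + B + a$
$H{\left(t,I \right)} = -6 + t - I t^{2}$ ($H{\left(t,I \right)} = t + \left(6 + 0 + t t I\right) \left(-1\right) = t + \left(6 + 0 + t^{2} I\right) \left(-1\right) = t + \left(6 + 0 + I t^{2}\right) \left(-1\right) = t + \left(6 + I t^{2}\right) \left(-1\right) = t - \left(6 + I t^{2}\right) = -6 + t - I t^{2}$)
$- \frac{94064}{H{\left(-149,43 \right)}} = - \frac{94064}{-6 - 149 - 43 \left(-149\right)^{2}} = - \frac{94064}{-6 - 149 - 43 \cdot 22201} = - \frac{94064}{-6 - 149 - 954643} = - \frac{94064}{-954798} = \left(-94064\right) \left(- \frac{1}{954798}\right) = \frac{47032}{477399}$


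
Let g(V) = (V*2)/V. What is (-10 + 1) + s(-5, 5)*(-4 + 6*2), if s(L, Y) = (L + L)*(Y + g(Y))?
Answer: -569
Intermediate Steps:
g(V) = 2 (g(V) = (2*V)/V = 2)
s(L, Y) = 2*L*(2 + Y) (s(L, Y) = (L + L)*(Y + 2) = (2*L)*(2 + Y) = 2*L*(2 + Y))
(-10 + 1) + s(-5, 5)*(-4 + 6*2) = (-10 + 1) + (2*(-5)*(2 + 5))*(-4 + 6*2) = -9 + (2*(-5)*7)*(-4 + 12) = -9 - 70*8 = -9 - 560 = -569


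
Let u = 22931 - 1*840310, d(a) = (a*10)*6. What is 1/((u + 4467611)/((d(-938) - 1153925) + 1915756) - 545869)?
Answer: -705551/385134768587 ≈ -1.8320e-6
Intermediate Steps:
d(a) = 60*a (d(a) = (10*a)*6 = 60*a)
u = -817379 (u = 22931 - 840310 = -817379)
1/((u + 4467611)/((d(-938) - 1153925) + 1915756) - 545869) = 1/((-817379 + 4467611)/((60*(-938) - 1153925) + 1915756) - 545869) = 1/(3650232/((-56280 - 1153925) + 1915756) - 545869) = 1/(3650232/(-1210205 + 1915756) - 545869) = 1/(3650232/705551 - 545869) = 1/(-385134768587/705551) = -705551/385134768587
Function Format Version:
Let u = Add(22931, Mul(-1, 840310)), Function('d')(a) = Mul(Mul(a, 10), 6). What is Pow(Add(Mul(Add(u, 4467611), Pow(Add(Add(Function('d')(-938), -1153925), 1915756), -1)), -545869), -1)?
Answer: Rational(-705551, 385134768587) ≈ -1.8320e-6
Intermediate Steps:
Function('d')(a) = Mul(60, a) (Function('d')(a) = Mul(Mul(10, a), 6) = Mul(60, a))
u = -817379 (u = Add(22931, -840310) = -817379)
Pow(Add(Mul(Add(u, 4467611), Pow(Add(Add(Function('d')(-938), -1153925), 1915756), -1)), -545869), -1) = Pow(Add(Mul(Add(-817379, 4467611), Pow(Add(Add(Mul(60, -938), -1153925), 1915756), -1)), -545869), -1) = Pow(Add(Mul(3650232, Pow(Add(Add(-56280, -1153925), 1915756), -1)), -545869), -1) = Pow(Add(Mul(3650232, Pow(Add(-1210205, 1915756), -1)), -545869), -1) = Pow(Add(Mul(3650232, Pow(705551, -1)), -545869), -1) = Pow(Add(Mul(3650232, Rational(1, 705551)), -545869), -1) = Pow(Add(Rational(3650232, 705551), -545869), -1) = Pow(Rational(-385134768587, 705551), -1) = Rational(-705551, 385134768587)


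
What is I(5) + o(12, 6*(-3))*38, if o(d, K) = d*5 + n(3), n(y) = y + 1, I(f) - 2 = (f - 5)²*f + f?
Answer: 2439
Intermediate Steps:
I(f) = 2 + f + f*(-5 + f)² (I(f) = 2 + ((f - 5)²*f + f) = 2 + ((-5 + f)²*f + f) = 2 + (f*(-5 + f)² + f) = 2 + (f + f*(-5 + f)²) = 2 + f + f*(-5 + f)²)
n(y) = 1 + y
o(d, K) = 4 + 5*d (o(d, K) = d*5 + (1 + 3) = 5*d + 4 = 4 + 5*d)
I(5) + o(12, 6*(-3))*38 = (2 + 5 + 5*(-5 + 5)²) + (4 + 5*12)*38 = (2 + 5 + 5*0²) + (4 + 60)*38 = (2 + 5 + 5*0) + 64*38 = (2 + 5 + 0) + 2432 = 7 + 2432 = 2439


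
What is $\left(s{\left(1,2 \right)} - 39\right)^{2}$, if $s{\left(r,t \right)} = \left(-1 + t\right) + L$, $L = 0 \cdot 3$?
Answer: $1444$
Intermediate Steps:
$L = 0$
$s{\left(r,t \right)} = -1 + t$ ($s{\left(r,t \right)} = \left(-1 + t\right) + 0 = -1 + t$)
$\left(s{\left(1,2 \right)} - 39\right)^{2} = \left(\left(-1 + 2\right) - 39\right)^{2} = \left(1 - 39\right)^{2} = \left(-38\right)^{2} = 1444$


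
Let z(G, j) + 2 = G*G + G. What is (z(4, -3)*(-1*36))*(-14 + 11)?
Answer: 1944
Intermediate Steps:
z(G, j) = -2 + G + G**2 (z(G, j) = -2 + (G*G + G) = -2 + (G**2 + G) = -2 + (G + G**2) = -2 + G + G**2)
(z(4, -3)*(-1*36))*(-14 + 11) = ((-2 + 4 + 4**2)*(-1*36))*(-14 + 11) = ((-2 + 4 + 16)*(-36))*(-3) = (18*(-36))*(-3) = -648*(-3) = 1944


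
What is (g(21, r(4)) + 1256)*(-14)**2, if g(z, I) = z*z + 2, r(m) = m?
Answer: 333004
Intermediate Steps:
g(z, I) = 2 + z**2 (g(z, I) = z**2 + 2 = 2 + z**2)
(g(21, r(4)) + 1256)*(-14)**2 = ((2 + 21**2) + 1256)*(-14)**2 = ((2 + 441) + 1256)*196 = (443 + 1256)*196 = 1699*196 = 333004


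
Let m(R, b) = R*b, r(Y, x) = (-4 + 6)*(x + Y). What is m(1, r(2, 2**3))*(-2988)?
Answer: -59760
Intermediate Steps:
r(Y, x) = 2*Y + 2*x (r(Y, x) = 2*(Y + x) = 2*Y + 2*x)
m(1, r(2, 2**3))*(-2988) = (1*(2*2 + 2*2**3))*(-2988) = (1*(4 + 2*8))*(-2988) = (1*(4 + 16))*(-2988) = (1*20)*(-2988) = 20*(-2988) = -59760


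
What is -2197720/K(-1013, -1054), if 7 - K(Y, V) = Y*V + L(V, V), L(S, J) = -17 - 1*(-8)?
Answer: 1098860/533843 ≈ 2.0584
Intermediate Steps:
L(S, J) = -9 (L(S, J) = -17 + 8 = -9)
K(Y, V) = 16 - V*Y (K(Y, V) = 7 - (Y*V - 9) = 7 - (V*Y - 9) = 7 - (-9 + V*Y) = 7 + (9 - V*Y) = 16 - V*Y)
-2197720/K(-1013, -1054) = -2197720/(16 - 1*(-1054)*(-1013)) = -2197720/(16 - 1067702) = -2197720/(-1067686) = -2197720*(-1/1067686) = 1098860/533843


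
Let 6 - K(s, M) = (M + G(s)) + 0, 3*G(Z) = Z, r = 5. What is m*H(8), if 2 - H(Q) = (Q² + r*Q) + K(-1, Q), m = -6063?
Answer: 608321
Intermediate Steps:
G(Z) = Z/3
K(s, M) = 6 - M - s/3 (K(s, M) = 6 - ((M + s/3) + 0) = 6 - (M + s/3) = 6 + (-M - s/3) = 6 - M - s/3)
H(Q) = -13/3 - Q² - 4*Q (H(Q) = 2 - ((Q² + 5*Q) + (6 - Q - ⅓*(-1))) = 2 - ((Q² + 5*Q) + (6 - Q + ⅓)) = 2 - ((Q² + 5*Q) + (19/3 - Q)) = 2 - (19/3 + Q² + 4*Q) = 2 + (-19/3 - Q² - 4*Q) = -13/3 - Q² - 4*Q)
m*H(8) = -6063*(-13/3 - 1*8² - 4*8) = -6063*(-13/3 - 1*64 - 32) = -6063*(-13/3 - 64 - 32) = -6063*(-301/3) = 608321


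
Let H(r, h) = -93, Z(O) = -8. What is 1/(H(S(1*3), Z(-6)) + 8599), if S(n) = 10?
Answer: 1/8506 ≈ 0.00011756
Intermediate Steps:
1/(H(S(1*3), Z(-6)) + 8599) = 1/(-93 + 8599) = 1/8506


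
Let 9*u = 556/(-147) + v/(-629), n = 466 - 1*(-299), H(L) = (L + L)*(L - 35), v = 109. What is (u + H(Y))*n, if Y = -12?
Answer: 4691593145/5439 ≈ 8.6258e+5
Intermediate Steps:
H(L) = 2*L*(-35 + L) (H(L) = (2*L)*(-35 + L) = 2*L*(-35 + L))
n = 765 (n = 466 + 299 = 765)
u = -365747/832167 (u = (556/(-147) + 109/(-629))/9 = (556*(-1/147) + 109*(-1/629))/9 = (-556/147 - 109/629)/9 = (⅑)*(-365747/92463) = -365747/832167 ≈ -0.43951)
(u + H(Y))*n = (-365747/832167 + 2*(-12)*(-35 - 12))*765 = (-365747/832167 + 2*(-12)*(-47))*765 = (-365747/832167 + 1128)*765 = (938318629/832167)*765 = 4691593145/5439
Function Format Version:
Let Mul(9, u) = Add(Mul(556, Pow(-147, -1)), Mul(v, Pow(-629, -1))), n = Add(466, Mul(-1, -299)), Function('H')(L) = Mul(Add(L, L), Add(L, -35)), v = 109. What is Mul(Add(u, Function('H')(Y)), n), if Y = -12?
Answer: Rational(4691593145, 5439) ≈ 8.6258e+5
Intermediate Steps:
Function('H')(L) = Mul(2, L, Add(-35, L)) (Function('H')(L) = Mul(Mul(2, L), Add(-35, L)) = Mul(2, L, Add(-35, L)))
n = 765 (n = Add(466, 299) = 765)
u = Rational(-365747, 832167) (u = Mul(Rational(1, 9), Add(Mul(556, Pow(-147, -1)), Mul(109, Pow(-629, -1)))) = Mul(Rational(1, 9), Add(Mul(556, Rational(-1, 147)), Mul(109, Rational(-1, 629)))) = Mul(Rational(1, 9), Add(Rational(-556, 147), Rational(-109, 629))) = Mul(Rational(1, 9), Rational(-365747, 92463)) = Rational(-365747, 832167) ≈ -0.43951)
Mul(Add(u, Function('H')(Y)), n) = Mul(Add(Rational(-365747, 832167), Mul(2, -12, Add(-35, -12))), 765) = Mul(Add(Rational(-365747, 832167), Mul(2, -12, -47)), 765) = Mul(Add(Rational(-365747, 832167), 1128), 765) = Mul(Rational(938318629, 832167), 765) = Rational(4691593145, 5439)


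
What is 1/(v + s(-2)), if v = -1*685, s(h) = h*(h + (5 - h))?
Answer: -1/695 ≈ -0.0014388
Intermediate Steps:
s(h) = 5*h (s(h) = h*5 = 5*h)
v = -685
1/(v + s(-2)) = 1/(-685 + 5*(-2)) = 1/(-685 - 10) = 1/(-695) = -1/695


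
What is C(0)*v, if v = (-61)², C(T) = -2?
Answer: -7442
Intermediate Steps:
v = 3721
C(0)*v = -2*3721 = -7442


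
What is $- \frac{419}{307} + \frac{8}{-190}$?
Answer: $- \frac{41033}{29165} \approx -1.4069$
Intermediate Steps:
$- \frac{419}{307} + \frac{8}{-190} = \left(-419\right) \frac{1}{307} + 8 \left(- \frac{1}{190}\right) = - \frac{419}{307} - \frac{4}{95} = - \frac{41033}{29165}$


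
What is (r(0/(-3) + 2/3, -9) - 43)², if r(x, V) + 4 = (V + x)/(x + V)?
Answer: 2116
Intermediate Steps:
r(x, V) = -3 (r(x, V) = -4 + (V + x)/(x + V) = -4 + (V + x)/(V + x) = -4 + 1 = -3)
(r(0/(-3) + 2/3, -9) - 43)² = (-3 - 43)² = (-46)² = 2116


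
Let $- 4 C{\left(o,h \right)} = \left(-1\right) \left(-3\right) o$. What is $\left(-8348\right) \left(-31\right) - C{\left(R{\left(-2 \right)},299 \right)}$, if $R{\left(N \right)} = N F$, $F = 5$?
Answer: $\frac{517561}{2} \approx 2.5878 \cdot 10^{5}$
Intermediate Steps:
$R{\left(N \right)} = 5 N$ ($R{\left(N \right)} = N 5 = 5 N$)
$C{\left(o,h \right)} = - \frac{3 o}{4}$ ($C{\left(o,h \right)} = - \frac{\left(-1\right) \left(-3\right) o}{4} = - \frac{3 o}{4}$)
$\left(-8348\right) \left(-31\right) - C{\left(R{\left(-2 \right)},299 \right)} = \left(-8348\right) \left(-31\right) - - \frac{3 \cdot 5 \left(-2\right)}{4} = 258788 - \left(- \frac{3}{4}\right) \left(-10\right) = 258788 - \frac{15}{2} = \frac{517561}{2}$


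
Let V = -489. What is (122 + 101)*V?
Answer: -109047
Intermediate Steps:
(122 + 101)*V = (122 + 101)*(-489) = 223*(-489) = -109047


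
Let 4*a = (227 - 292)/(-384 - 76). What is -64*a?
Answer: -52/23 ≈ -2.2609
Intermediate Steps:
a = 13/368 (a = ((227 - 292)/(-384 - 76))/4 = (-65/(-460))/4 = (-65*(-1/460))/4 = (¼)*(13/92) = 13/368 ≈ 0.035326)
-64*a = -64*13/368 = -52/23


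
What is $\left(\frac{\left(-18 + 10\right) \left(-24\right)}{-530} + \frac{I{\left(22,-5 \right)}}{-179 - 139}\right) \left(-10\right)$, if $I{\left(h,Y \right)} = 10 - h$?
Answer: $\frac{172}{53} \approx 3.2453$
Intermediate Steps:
$\left(\frac{\left(-18 + 10\right) \left(-24\right)}{-530} + \frac{I{\left(22,-5 \right)}}{-179 - 139}\right) \left(-10\right) = \left(\frac{\left(-18 + 10\right) \left(-24\right)}{-530} + \frac{10 - 22}{-179 - 139}\right) \left(-10\right) = \left(\left(-8\right) \left(-24\right) \left(- \frac{1}{530}\right) + \frac{10 - 22}{-318}\right) \left(-10\right) = \left(192 \left(- \frac{1}{530}\right) - - \frac{2}{53}\right) \left(-10\right) = \left(- \frac{96}{265} + \frac{2}{53}\right) \left(-10\right) = \left(- \frac{86}{265}\right) \left(-10\right) = \frac{172}{53}$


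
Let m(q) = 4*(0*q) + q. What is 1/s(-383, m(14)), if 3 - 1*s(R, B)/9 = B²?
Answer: -1/1737 ≈ -0.00057571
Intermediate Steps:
m(q) = q (m(q) = 4*0 + q = 0 + q = q)
s(R, B) = 27 - 9*B²
1/s(-383, m(14)) = 1/(27 - 9*14²) = 1/(27 - 9*196) = 1/(27 - 1764) = 1/(-1737) = -1/1737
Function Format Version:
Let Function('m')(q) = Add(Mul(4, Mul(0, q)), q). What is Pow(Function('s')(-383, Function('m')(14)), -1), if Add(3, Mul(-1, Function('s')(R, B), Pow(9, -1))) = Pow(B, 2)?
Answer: Rational(-1, 1737) ≈ -0.00057571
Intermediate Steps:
Function('m')(q) = q (Function('m')(q) = Add(Mul(4, 0), q) = Add(0, q) = q)
Function('s')(R, B) = Add(27, Mul(-9, Pow(B, 2)))
Pow(Function('s')(-383, Function('m')(14)), -1) = Pow(Add(27, Mul(-9, Pow(14, 2))), -1) = Pow(Add(27, Mul(-9, 196)), -1) = Pow(Add(27, -1764), -1) = Pow(-1737, -1) = Rational(-1, 1737)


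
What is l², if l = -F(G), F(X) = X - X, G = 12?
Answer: 0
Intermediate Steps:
F(X) = 0
l = 0 (l = -1*0 = 0)
l² = 0² = 0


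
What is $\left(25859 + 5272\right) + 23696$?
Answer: $54827$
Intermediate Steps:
$\left(25859 + 5272\right) + 23696 = 31131 + 23696 = 54827$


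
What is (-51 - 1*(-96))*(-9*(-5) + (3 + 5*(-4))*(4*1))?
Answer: -1035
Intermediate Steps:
(-51 - 1*(-96))*(-9*(-5) + (3 + 5*(-4))*(4*1)) = (-51 + 96)*(45 + (3 - 20)*4) = 45*(45 - 17*4) = 45*(45 - 68) = 45*(-23) = -1035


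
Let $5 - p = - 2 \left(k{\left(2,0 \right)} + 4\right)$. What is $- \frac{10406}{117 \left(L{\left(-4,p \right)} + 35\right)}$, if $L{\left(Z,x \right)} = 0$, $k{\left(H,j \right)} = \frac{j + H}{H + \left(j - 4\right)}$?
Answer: $- \frac{10406}{4095} \approx -2.5411$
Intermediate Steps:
$k{\left(H,j \right)} = \frac{H + j}{-4 + H + j}$ ($k{\left(H,j \right)} = \frac{H + j}{H + \left(-4 + j\right)} = \frac{H + j}{-4 + H + j}$)
$p = 11$ ($p = 5 - - 2 \left(\frac{2 + 0}{-4 + 2 + 0} + 4\right) = 5 - - 2 \left(\frac{1}{-2} \cdot 2 + 4\right) = 5 - - 2 \left(\left(- \frac{1}{2}\right) 2 + 4\right) = 5 - - 2 \left(-1 + 4\right) = 5 - \left(-2\right) 3 = 5 - -6 = 5 + 6 = 11$)
$- \frac{10406}{117 \left(L{\left(-4,p \right)} + 35\right)} = - \frac{10406}{117 \left(0 + 35\right)} = - \frac{10406}{117 \cdot 35} = - \frac{10406}{4095}$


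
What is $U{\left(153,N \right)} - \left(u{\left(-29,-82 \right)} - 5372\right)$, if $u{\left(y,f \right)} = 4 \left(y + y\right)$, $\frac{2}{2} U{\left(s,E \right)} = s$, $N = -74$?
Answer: $5757$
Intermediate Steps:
$U{\left(s,E \right)} = s$
$u{\left(y,f \right)} = 8 y$ ($u{\left(y,f \right)} = 4 \cdot 2 y = 8 y$)
$U{\left(153,N \right)} - \left(u{\left(-29,-82 \right)} - 5372\right) = 153 - \left(8 \left(-29\right) - 5372\right) = 153 - \left(-232 - 5372\right) = 153 - -5604 = 153 + 5604 = 5757$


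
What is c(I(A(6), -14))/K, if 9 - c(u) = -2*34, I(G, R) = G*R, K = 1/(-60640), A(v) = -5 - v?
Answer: -4669280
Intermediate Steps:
K = -1/60640 ≈ -1.6491e-5
c(u) = 77 (c(u) = 9 - (-2)*34 = 9 - 1*(-68) = 9 + 68 = 77)
c(I(A(6), -14))/K = 77/(-1/60640) = 77*(-60640) = -4669280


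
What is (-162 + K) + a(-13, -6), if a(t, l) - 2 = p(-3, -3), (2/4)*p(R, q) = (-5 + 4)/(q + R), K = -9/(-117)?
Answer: -6224/39 ≈ -159.59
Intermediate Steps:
K = 1/13 (K = -9*(-1/117) = 1/13 ≈ 0.076923)
p(R, q) = -2/(R + q) (p(R, q) = 2*((-5 + 4)/(q + R)) = 2*(-1/(R + q)) = -2/(R + q))
a(t, l) = 7/3 (a(t, l) = 2 - 2/(-3 - 3) = 2 - 2/(-6) = 2 - 2*(-⅙) = 2 + ⅓ = 7/3)
(-162 + K) + a(-13, -6) = (-162 + 1/13) + 7/3 = -2105/13 + 7/3 = -6224/39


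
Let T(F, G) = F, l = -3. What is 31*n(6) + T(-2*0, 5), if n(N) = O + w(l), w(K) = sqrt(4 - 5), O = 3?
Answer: 93 + 31*I ≈ 93.0 + 31.0*I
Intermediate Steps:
w(K) = I (w(K) = sqrt(-1) = I)
n(N) = 3 + I
31*n(6) + T(-2*0, 5) = 31*(3 + I) - 2*0 = (93 + 31*I) + 0 = 93 + 31*I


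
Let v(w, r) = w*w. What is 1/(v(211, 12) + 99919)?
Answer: 1/144440 ≈ 6.9233e-6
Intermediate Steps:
v(w, r) = w²
1/(v(211, 12) + 99919) = 1/(211² + 99919) = 1/(44521 + 99919) = 1/144440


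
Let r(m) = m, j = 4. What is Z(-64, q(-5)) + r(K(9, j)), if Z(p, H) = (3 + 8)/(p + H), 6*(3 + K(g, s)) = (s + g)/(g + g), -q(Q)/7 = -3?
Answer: -14561/4644 ≈ -3.1354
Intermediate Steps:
q(Q) = 21 (q(Q) = -7*(-3) = 21)
K(g, s) = -3 + (g + s)/(12*g) (K(g, s) = -3 + ((s + g)/(g + g))/6 = -3 + ((g + s)/((2*g)))/6 = -3 + ((g + s)*(1/(2*g)))/6 = -3 + ((g + s)/(2*g))/6 = -3 + (g + s)/(12*g))
Z(p, H) = 11/(H + p)
Z(-64, q(-5)) + r(K(9, j)) = 11/(21 - 64) + (1/12)*(4 - 35*9)/9 = 11/(-43) + (1/12)*(1/9)*(4 - 315) = 11*(-1/43) + (1/12)*(1/9)*(-311) = -11/43 - 311/108 = -14561/4644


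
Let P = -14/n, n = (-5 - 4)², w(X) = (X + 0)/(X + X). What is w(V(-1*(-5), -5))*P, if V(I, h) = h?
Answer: -7/81 ≈ -0.086420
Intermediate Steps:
w(X) = ½ (w(X) = X/((2*X)) = X*(1/(2*X)) = ½)
n = 81 (n = (-9)² = 81)
P = -14/81 ≈ -0.17284
w(V(-1*(-5), -5))*P = (½)*(-14/81) = -7/81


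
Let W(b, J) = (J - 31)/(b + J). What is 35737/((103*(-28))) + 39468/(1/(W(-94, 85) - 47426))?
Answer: -5398981207321/2884 ≈ -1.8720e+9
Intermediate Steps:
W(b, J) = (-31 + J)/(J + b)
35737/((103*(-28))) + 39468/(1/(W(-94, 85) - 47426)) = 35737/((103*(-28))) + 39468/(1/((-31 + 85)/(85 - 94) - 47426)) = 35737/(-2884) + 39468/(1/(54/(-9) - 47426)) = 35737*(-1/2884) + 39468/(1/(-1/9*54 - 47426)) = -35737/2884 + 39468/(1/(-6 - 47426)) = -35737/2884 + 39468/(1/(-47432)) = -35737/2884 + 39468/(-1/47432) = -35737/2884 + 39468*(-47432) = -35737/2884 - 1872046176 = -5398981207321/2884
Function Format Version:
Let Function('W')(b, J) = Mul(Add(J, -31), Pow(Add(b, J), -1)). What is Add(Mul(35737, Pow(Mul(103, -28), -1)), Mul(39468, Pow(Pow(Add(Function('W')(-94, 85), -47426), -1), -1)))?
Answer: Rational(-5398981207321, 2884) ≈ -1.8720e+9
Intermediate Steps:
Function('W')(b, J) = Mul(Pow(Add(J, b), -1), Add(-31, J)) (Function('W')(b, J) = Mul(Add(-31, J), Pow(Add(J, b), -1)) = Mul(Pow(Add(J, b), -1), Add(-31, J)))
Add(Mul(35737, Pow(Mul(103, -28), -1)), Mul(39468, Pow(Pow(Add(Function('W')(-94, 85), -47426), -1), -1))) = Add(Mul(35737, Pow(Mul(103, -28), -1)), Mul(39468, Pow(Pow(Add(Mul(Pow(Add(85, -94), -1), Add(-31, 85)), -47426), -1), -1))) = Add(Mul(35737, Pow(-2884, -1)), Mul(39468, Pow(Pow(Add(Mul(Pow(-9, -1), 54), -47426), -1), -1))) = Add(Mul(35737, Rational(-1, 2884)), Mul(39468, Pow(Pow(Add(Mul(Rational(-1, 9), 54), -47426), -1), -1))) = Add(Rational(-35737, 2884), Mul(39468, Pow(Pow(Add(-6, -47426), -1), -1))) = Add(Rational(-35737, 2884), Mul(39468, Pow(Pow(-47432, -1), -1))) = Add(Rational(-35737, 2884), Mul(39468, Pow(Rational(-1, 47432), -1))) = Add(Rational(-35737, 2884), Mul(39468, -47432)) = Add(Rational(-35737, 2884), -1872046176) = Rational(-5398981207321, 2884)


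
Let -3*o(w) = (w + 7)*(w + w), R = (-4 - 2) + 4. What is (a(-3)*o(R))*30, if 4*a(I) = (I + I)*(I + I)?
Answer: 1800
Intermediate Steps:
R = -2 (R = -6 + 4 = -2)
a(I) = I² (a(I) = ((I + I)*(I + I))/4 = ((2*I)*(2*I))/4 = (4*I²)/4 = I²)
o(w) = -2*w*(7 + w)/3 (o(w) = -(w + 7)*(w + w)/3 = -(7 + w)*2*w/3 = -2*w*(7 + w)/3)
(a(-3)*o(R))*30 = ((-3)²*(-⅔*(-2)*(7 - 2)))*30 = (9*(-⅔*(-2)*5))*30 = (9*(20/3))*30 = 60*30 = 1800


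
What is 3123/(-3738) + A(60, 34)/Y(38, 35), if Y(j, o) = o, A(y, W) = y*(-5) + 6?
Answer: -57537/6230 ≈ -9.2355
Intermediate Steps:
A(y, W) = 6 - 5*y (A(y, W) = -5*y + 6 = 6 - 5*y)
3123/(-3738) + A(60, 34)/Y(38, 35) = 3123/(-3738) + (6 - 5*60)/35 = 3123*(-1/3738) + (6 - 300)*(1/35) = -1041/1246 - 294*1/35 = -1041/1246 - 42/5 = -57537/6230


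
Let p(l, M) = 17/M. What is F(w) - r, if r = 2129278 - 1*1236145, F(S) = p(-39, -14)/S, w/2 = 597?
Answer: -14929611245/16716 ≈ -8.9313e+5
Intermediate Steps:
w = 1194 (w = 2*597 = 1194)
F(S) = -17/(14*S) (F(S) = (17/(-14))/S = (17*(-1/14))/S = -17/(14*S))
r = 893133 (r = 2129278 - 1236145 = 893133)
F(w) - r = -17/14/1194 - 1*893133 = -17/14*1/1194 - 893133 = -17/16716 - 893133 = -14929611245/16716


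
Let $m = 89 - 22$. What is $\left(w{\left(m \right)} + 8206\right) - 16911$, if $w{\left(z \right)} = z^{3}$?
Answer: $292058$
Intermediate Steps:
$m = 67$
$\left(w{\left(m \right)} + 8206\right) - 16911 = \left(67^{3} + 8206\right) - 16911 = \left(300763 + 8206\right) - 16911 = 308969 - 16911 = 292058$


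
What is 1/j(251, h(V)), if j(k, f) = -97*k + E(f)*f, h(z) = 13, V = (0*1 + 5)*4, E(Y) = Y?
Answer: -1/24178 ≈ -4.1360e-5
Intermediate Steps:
V = 20 (V = (0 + 5)*4 = 5*4 = 20)
j(k, f) = f**2 - 97*k (j(k, f) = -97*k + f*f = -97*k + f**2 = f**2 - 97*k)
1/j(251, h(V)) = 1/(13**2 - 97*251) = 1/(169 - 24347) = 1/(-24178) = -1/24178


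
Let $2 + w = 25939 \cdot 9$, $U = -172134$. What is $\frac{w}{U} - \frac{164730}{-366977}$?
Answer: $- \frac{57314779853}{63169218918} \approx -0.90732$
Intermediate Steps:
$w = 233449$ ($w = -2 + 25939 \cdot 9 = -2 + 233451 = 233449$)
$\frac{w}{U} - \frac{164730}{-366977} = \frac{233449}{-172134} - \frac{164730}{-366977} = 233449 \left(- \frac{1}{172134}\right) - - \frac{164730}{366977} = - \frac{233449}{172134} + \frac{164730}{366977} = - \frac{57314779853}{63169218918}$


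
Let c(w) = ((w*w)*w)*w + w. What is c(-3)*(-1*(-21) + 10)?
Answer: 2418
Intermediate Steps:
c(w) = w + w⁴ (c(w) = (w²*w)*w + w = w³*w + w = w⁴ + w = w + w⁴)
c(-3)*(-1*(-21) + 10) = (-3 + (-3)⁴)*(-1*(-21) + 10) = (-3 + 81)*(21 + 10) = 78*31 = 2418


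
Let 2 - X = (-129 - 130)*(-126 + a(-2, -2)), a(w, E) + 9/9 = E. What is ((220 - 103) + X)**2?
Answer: 1108357264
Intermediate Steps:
a(w, E) = -1 + E
X = -33409 (X = 2 - (-129 - 130)*(-126 + (-1 - 2)) = 2 - (-259)*(-126 - 3) = 2 - (-259)*(-129) = 2 - 1*33411 = 2 - 33411 = -33409)
((220 - 103) + X)**2 = ((220 - 103) - 33409)**2 = (117 - 33409)**2 = (-33292)**2 = 1108357264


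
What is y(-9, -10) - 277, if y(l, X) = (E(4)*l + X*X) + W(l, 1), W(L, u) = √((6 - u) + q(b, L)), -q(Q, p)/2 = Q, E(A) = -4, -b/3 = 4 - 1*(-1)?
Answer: -141 + √35 ≈ -135.08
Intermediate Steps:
b = -15 (b = -3*(4 - 1*(-1)) = -3*(4 + 1) = -3*5 = -15)
q(Q, p) = -2*Q
W(L, u) = √(36 - u) (W(L, u) = √((6 - u) - 2*(-15)) = √((6 - u) + 30) = √(36 - u))
y(l, X) = √35 + X² - 4*l (y(l, X) = (-4*l + X*X) + √(36 - 1*1) = (-4*l + X²) + √(36 - 1) = (X² - 4*l) + √35 = √35 + X² - 4*l)
y(-9, -10) - 277 = (√35 + (-10)² - 4*(-9)) - 277 = (√35 + 100 + 36) - 277 = (136 + √35) - 277 = -141 + √35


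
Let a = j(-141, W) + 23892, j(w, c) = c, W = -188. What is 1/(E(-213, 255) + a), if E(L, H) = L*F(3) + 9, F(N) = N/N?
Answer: 1/23500 ≈ 4.2553e-5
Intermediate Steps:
F(N) = 1
a = 23704 (a = -188 + 23892 = 23704)
E(L, H) = 9 + L (E(L, H) = L*1 + 9 = L + 9 = 9 + L)
1/(E(-213, 255) + a) = 1/((9 - 213) + 23704) = 1/(-204 + 23704) = 1/23500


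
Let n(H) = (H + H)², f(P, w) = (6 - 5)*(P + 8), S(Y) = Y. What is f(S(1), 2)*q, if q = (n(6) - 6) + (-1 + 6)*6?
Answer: 1512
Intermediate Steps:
f(P, w) = 8 + P (f(P, w) = 1*(8 + P) = 8 + P)
n(H) = 4*H² (n(H) = (2*H)² = 4*H²)
q = 168 (q = (4*6² - 6) + (-1 + 6)*6 = (4*36 - 6) + 5*6 = (144 - 6) + 30 = 138 + 30 = 168)
f(S(1), 2)*q = (8 + 1)*168 = 9*168 = 1512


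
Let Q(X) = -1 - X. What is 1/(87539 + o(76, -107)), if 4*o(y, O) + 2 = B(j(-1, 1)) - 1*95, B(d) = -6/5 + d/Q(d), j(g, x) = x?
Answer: 40/3500573 ≈ 1.1427e-5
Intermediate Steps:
B(d) = -6/5 + d/(-1 - d)
o(y, O) = -987/40 (o(y, O) = -½ + ((-6 - 11*1)/(5*(1 + 1)) - 1*95)/4 = -½ + ((⅕)*(-6 - 11)/2 - 95)/4 = -½ + ((⅕)*(½)*(-17) - 95)/4 = -½ + (-17/10 - 95)/4 = -½ + (¼)*(-967/10) = -½ - 967/40 = -987/40)
1/(87539 + o(76, -107)) = 1/(87539 - 987/40) = 1/(3500573/40) = 40/3500573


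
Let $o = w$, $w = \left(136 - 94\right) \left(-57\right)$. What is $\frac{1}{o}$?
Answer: $- \frac{1}{2394} \approx -0.00041771$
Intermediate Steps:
$w = -2394$ ($w = 42 \left(-57\right) = -2394$)
$o = -2394$
$\frac{1}{o} = \frac{1}{-2394} = - \frac{1}{2394}$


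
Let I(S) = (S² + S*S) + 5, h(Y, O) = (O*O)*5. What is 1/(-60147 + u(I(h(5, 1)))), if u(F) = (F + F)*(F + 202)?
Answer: -1/31877 ≈ -3.1371e-5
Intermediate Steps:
h(Y, O) = 5*O² (h(Y, O) = O²*5 = 5*O²)
I(S) = 5 + 2*S² (I(S) = (S² + S²) + 5 = 2*S² + 5 = 5 + 2*S²)
u(F) = 2*F*(202 + F) (u(F) = (2*F)*(202 + F) = 2*F*(202 + F))
1/(-60147 + u(I(h(5, 1)))) = 1/(-60147 + 2*(5 + 2*(5*1²)²)*(202 + (5 + 2*(5*1²)²))) = 1/(-60147 + 2*(5 + 2*(5*1)²)*(202 + (5 + 2*(5*1)²))) = 1/(-60147 + 2*(5 + 2*5²)*(202 + (5 + 2*5²))) = 1/(-60147 + 2*(5 + 2*25)*(202 + (5 + 2*25))) = 1/(-60147 + 2*(5 + 50)*(202 + (5 + 50))) = 1/(-60147 + 2*55*(202 + 55)) = 1/(-60147 + 2*55*257) = 1/(-60147 + 28270) = 1/(-31877) = -1/31877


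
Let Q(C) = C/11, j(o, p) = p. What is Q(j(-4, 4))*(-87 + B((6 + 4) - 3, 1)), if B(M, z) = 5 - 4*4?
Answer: -392/11 ≈ -35.636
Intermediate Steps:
B(M, z) = -11 (B(M, z) = 5 - 16 = -11)
Q(C) = C/11 (Q(C) = C*(1/11) = C/11)
Q(j(-4, 4))*(-87 + B((6 + 4) - 3, 1)) = ((1/11)*4)*(-87 - 11) = (4/11)*(-98) = -392/11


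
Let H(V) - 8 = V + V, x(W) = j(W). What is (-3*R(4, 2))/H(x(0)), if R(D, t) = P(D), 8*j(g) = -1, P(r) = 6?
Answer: -72/31 ≈ -2.3226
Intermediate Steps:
j(g) = -1/8 (j(g) = (1/8)*(-1) = -1/8)
R(D, t) = 6
x(W) = -1/8
H(V) = 8 + 2*V (H(V) = 8 + (V + V) = 8 + 2*V)
(-3*R(4, 2))/H(x(0)) = (-3*6)/(8 + 2*(-1/8)) = -18/(8 - 1/4) = -18/31/4 = -18*4/31 = -72/31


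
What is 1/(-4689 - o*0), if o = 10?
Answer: -1/4689 ≈ -0.00021327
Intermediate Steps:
1/(-4689 - o*0) = 1/(-4689 - 1*10*0) = 1/(-4689 - 10*0) = 1/(-4689 + 0) = 1/(-4689) = -1/4689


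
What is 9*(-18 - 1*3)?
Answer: -189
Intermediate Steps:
9*(-18 - 1*3) = 9*(-18 - 3) = 9*(-21) = -189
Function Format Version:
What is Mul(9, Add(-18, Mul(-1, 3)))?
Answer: -189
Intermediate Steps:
Mul(9, Add(-18, Mul(-1, 3))) = Mul(9, Add(-18, -3)) = Mul(9, -21) = -189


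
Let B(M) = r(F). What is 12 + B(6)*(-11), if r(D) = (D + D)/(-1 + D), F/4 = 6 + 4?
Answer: -412/39 ≈ -10.564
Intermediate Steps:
F = 40 (F = 4*(6 + 4) = 4*10 = 40)
r(D) = 2*D/(-1 + D) (r(D) = (2*D)/(-1 + D) = 2*D/(-1 + D))
B(M) = 80/39 (B(M) = 2*40/(-1 + 40) = 2*40/39 = 2*40*(1/39) = 80/39)
12 + B(6)*(-11) = 12 + (80/39)*(-11) = 12 - 880/39 = -412/39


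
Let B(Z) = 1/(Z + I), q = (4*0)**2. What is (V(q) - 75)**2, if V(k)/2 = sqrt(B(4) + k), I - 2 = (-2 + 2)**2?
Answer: (225 - sqrt(6))**2/9 ≈ 5503.2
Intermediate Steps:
I = 2 (I = 2 + (-2 + 2)**2 = 2 + 0**2 = 2 + 0 = 2)
q = 0 (q = 0**2 = 0)
B(Z) = 1/(2 + Z) (B(Z) = 1/(Z + 2) = 1/(2 + Z))
V(k) = 2*sqrt(1/6 + k) (V(k) = 2*sqrt(1/(2 + 4) + k) = 2*sqrt(1/6 + k))
(V(q) - 75)**2 = (sqrt(6 + 36*0)/3 - 75)**2 = (sqrt(6 + 0)/3 - 75)**2 = (sqrt(6)/3 - 75)**2 = (-75 + sqrt(6)/3)**2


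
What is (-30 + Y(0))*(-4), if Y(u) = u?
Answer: 120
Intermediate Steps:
(-30 + Y(0))*(-4) = (-30 + 0)*(-4) = -30*(-4) = 120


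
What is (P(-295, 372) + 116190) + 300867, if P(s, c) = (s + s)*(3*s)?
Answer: 939207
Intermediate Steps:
P(s, c) = 6*s² (P(s, c) = (2*s)*(3*s) = 6*s²)
(P(-295, 372) + 116190) + 300867 = (6*(-295)² + 116190) + 300867 = (6*87025 + 116190) + 300867 = (522150 + 116190) + 300867 = 638340 + 300867 = 939207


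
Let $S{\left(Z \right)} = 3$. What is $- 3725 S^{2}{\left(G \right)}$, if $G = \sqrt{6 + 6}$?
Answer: $-33525$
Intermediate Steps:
$G = 2 \sqrt{3}$ ($G = \sqrt{12} = 2 \sqrt{3} \approx 3.4641$)
$- 3725 S^{2}{\left(G \right)} = - 3725 \cdot 3^{2} = \left(-3725\right) 9 = -33525$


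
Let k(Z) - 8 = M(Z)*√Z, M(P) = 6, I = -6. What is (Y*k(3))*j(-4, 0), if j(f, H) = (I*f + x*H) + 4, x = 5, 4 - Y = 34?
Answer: -6720 - 5040*√3 ≈ -15450.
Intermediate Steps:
Y = -30 (Y = 4 - 1*34 = 4 - 34 = -30)
k(Z) = 8 + 6*√Z
j(f, H) = 4 - 6*f + 5*H (j(f, H) = (-6*f + 5*H) + 4 = 4 - 6*f + 5*H)
(Y*k(3))*j(-4, 0) = (-30*(8 + 6*√3))*(4 - 6*(-4) + 5*0) = (-240 - 180*√3)*(4 + 24 + 0) = (-240 - 180*√3)*28 = -6720 - 5040*√3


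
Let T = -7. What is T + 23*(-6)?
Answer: -145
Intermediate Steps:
T + 23*(-6) = -7 + 23*(-6) = -7 - 138 = -145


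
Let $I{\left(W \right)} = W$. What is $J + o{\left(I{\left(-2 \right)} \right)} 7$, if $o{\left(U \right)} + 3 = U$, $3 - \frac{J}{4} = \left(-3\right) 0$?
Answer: $-23$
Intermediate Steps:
$J = 12$ ($J = 12 - 4 \left(\left(-3\right) 0\right) = 12 - 0 = 12 + 0 = 12$)
$o{\left(U \right)} = -3 + U$
$J + o{\left(I{\left(-2 \right)} \right)} 7 = 12 + \left(-3 - 2\right) 7 = 12 - 35 = -23$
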